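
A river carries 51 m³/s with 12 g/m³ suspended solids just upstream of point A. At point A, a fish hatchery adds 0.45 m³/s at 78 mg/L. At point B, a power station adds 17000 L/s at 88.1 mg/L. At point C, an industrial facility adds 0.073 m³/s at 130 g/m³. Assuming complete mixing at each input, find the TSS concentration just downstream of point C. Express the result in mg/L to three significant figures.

After input A: C = (51·12 + 0.45·78) / 51.45 = 12.58 mg/L.
17000 L/s = 17 m³/s.
After input B: C = (51.45·12.58 + 17·88.1) / 68.45 = 31.33 mg/L.
After input C: C = (68.45·31.33 + 0.073·130) / 68.52 = 31.44 mg/L.

31.4 mg/L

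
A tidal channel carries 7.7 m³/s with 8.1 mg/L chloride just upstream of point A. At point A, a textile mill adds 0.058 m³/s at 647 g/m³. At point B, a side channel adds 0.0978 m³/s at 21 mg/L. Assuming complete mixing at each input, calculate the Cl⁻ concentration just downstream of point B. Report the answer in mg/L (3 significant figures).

13.0 mg/L

After input A: C = (7.7·8.1 + 0.058·647) / 7.758 = 12.88 mg/L.
After input B: C = (7.758·12.88 + 0.0978·21) / 7.856 = 12.98 mg/L.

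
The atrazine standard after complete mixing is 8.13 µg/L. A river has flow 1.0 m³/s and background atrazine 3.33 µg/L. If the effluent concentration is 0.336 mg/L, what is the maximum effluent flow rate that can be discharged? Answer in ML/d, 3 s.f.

3.33 µg/L = 0.00333 mg/L.
8.13 µg/L = 0.00813 mg/L.
Mass balance at complete mixing: C_std·(Q_w + Q_r) = Q_w·C_e + Q_r·C_b.
Rearranging, Q_w = Q_r·(C_std − C_b)/(C_e − C_std) = 1.0·(0.00813 − 0.00333) / (0.336 − 0.00813) = 0.01464 m³/s.
= 1.265 ML/d.

1.26 ML/d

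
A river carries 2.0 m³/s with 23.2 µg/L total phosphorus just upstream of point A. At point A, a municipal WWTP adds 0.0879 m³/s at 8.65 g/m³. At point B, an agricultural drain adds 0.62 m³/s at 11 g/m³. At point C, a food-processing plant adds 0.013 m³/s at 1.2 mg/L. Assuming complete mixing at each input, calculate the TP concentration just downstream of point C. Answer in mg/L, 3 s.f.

2.81 mg/L

23.2 µg/L = 0.0232 mg/L.
After input A: C = (2·0.0232 + 0.0879·8.65) / 2.088 = 0.3864 mg/L.
After input B: C = (2.088·0.3864 + 0.62·11) / 2.708 = 2.816 mg/L.
After input C: C = (2.708·2.816 + 0.013·1.2) / 2.721 = 2.809 mg/L.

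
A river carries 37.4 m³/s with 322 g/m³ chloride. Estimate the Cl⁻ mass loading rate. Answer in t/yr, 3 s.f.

380000 t/yr

Mass flux = Q·C = 37.4 m³/s × 322 g/m³ = 1.204e+04 g/s.
= 1.204e+04 g/s × 31.56 = 3.8e+05 t/yr.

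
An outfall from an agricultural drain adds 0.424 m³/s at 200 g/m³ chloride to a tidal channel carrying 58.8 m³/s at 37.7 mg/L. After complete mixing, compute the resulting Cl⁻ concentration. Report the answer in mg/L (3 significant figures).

38.9 mg/L

By mass balance at complete mixing, C = (0.424·200 + 58.8·37.7) / (0.424 + 58.8) = 2302/59.22 = 38.86 mg/L.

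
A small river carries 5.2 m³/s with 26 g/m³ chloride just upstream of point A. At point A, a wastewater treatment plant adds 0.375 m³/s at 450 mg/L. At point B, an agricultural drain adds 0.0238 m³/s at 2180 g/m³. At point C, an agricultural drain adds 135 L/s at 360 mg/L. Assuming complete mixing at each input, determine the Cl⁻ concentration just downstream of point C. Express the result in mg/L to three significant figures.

70.5 mg/L

After input A: C = (5.2·26 + 0.375·450) / 5.575 = 54.52 mg/L.
After input B: C = (5.575·54.52 + 0.0238·2180) / 5.599 = 63.56 mg/L.
135 L/s = 0.135 m³/s.
After input C: C = (5.599·63.56 + 0.135·360) / 5.734 = 70.54 mg/L.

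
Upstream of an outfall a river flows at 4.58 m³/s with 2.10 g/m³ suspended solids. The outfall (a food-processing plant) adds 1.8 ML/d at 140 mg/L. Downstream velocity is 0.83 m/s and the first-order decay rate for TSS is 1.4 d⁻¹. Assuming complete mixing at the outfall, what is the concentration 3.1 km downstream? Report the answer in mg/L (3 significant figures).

1.8 ML/d = 0.02083 m³/s.
After complete mixing, C₀ = (0.02083·140 + 4.58·2.1) / 4.601 = 2.724 mg/L.
Travel time t = 3100 m / 0.83 m/s = 3735 s = 0.04323 d.
C = 2.724·exp(−1.4·0.04323) = 2.724·0.9413 = 2.564 mg/L.

2.56 mg/L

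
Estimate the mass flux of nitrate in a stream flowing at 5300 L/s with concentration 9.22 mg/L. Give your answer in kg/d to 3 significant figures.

5300 L/s = 5.3 m³/s.
Mass flux = Q·C = 5.3 m³/s × 9.22 g/m³ = 48.87 g/s.
= 48.87 g/s × 86.4 = 4222 kg/d.

4220 kg/d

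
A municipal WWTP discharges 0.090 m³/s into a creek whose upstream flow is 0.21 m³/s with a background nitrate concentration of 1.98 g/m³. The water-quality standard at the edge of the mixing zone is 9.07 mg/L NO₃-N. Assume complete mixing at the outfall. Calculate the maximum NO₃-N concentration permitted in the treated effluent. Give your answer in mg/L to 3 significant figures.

25.6 mg/L

Mass balance: 9.07·0.3 = 0.09·Cₑ + 0.21·1.98.
Cₑ = (2.721 − 0.4158) / 0.09 = 25.61 mg/L.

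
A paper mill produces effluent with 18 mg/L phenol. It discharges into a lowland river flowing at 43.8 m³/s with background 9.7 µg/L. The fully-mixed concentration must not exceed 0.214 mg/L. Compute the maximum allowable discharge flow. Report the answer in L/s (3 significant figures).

503 L/s

9.7 µg/L = 0.0097 mg/L.
Mass balance at complete mixing: C_std·(Q_w + Q_r) = Q_w·C_e + Q_r·C_b.
Rearranging, Q_w = Q_r·(C_std − C_b)/(C_e − C_std) = 43.8·(0.214 − 0.0097) / (18 − 0.214) = 0.5031 m³/s.
= 503.1 L/s.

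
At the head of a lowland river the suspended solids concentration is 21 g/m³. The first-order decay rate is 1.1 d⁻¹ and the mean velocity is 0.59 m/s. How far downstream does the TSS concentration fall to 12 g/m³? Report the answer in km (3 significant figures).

From C = C₀·e^(−kt), t = ln(C₀/C)/k = ln(21/12)/1.1 = 0.5596/1.1 = 0.5087 d.
Distance = v·t = 0.59 m/s × 4.396e+04 s = 2.593e+04 m = 25.93 km.

25.9 km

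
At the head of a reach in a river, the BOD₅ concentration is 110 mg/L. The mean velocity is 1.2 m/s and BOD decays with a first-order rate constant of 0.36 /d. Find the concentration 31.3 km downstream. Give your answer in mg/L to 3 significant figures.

Travel time t = 31.3 km / 1.2 m/s = 3.13e+04/1.2 = 2.608e+04 s = 0.3019 d.
First-order decay: C = 110·exp(−0.36·0.3019) = 110·0.897 = 98.67 mg/L.

98.7 mg/L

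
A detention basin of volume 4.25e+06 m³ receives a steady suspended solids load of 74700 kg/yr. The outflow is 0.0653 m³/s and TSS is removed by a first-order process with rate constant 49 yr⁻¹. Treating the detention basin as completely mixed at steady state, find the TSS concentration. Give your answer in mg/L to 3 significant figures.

0.355 mg/L

Outflow Q = 0.0653 m³/s × 3.156e+07 s/yr = 2.061e+06 m³/yr.
Steady-state CSTR mass balance: W = Q·C + k·V·C, so C = W/(Q + kV).
Q + kV = 2.061e+06 + 49·4.25e+06 = 2.103e+08 m³/yr.
C = 74700/2.103e+08 = 0.0003552 kg/m³ = 0.3552 mg/L.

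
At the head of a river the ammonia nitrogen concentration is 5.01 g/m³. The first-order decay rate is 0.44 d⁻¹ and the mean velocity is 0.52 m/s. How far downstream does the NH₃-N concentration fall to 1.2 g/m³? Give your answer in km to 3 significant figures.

146 km

From C = C₀·e^(−kt), t = ln(C₀/C)/k = ln(5.01/1.2)/0.44 = 1.429/0.44 = 3.248 d.
Distance = v·t = 0.52 m/s × 2.806e+05 s = 1.459e+05 m = 145.9 km.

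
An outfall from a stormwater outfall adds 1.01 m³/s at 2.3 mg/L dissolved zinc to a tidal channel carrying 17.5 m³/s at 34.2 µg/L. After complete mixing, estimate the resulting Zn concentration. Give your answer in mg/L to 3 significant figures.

34.2 µg/L = 0.0342 mg/L.
Conservation of mass across the mixing zone: C = (1.01·2.3 + 17.5·0.0342) / (1.01 + 17.5) = 2.921/18.51 = 0.1578 mg/L.

0.158 mg/L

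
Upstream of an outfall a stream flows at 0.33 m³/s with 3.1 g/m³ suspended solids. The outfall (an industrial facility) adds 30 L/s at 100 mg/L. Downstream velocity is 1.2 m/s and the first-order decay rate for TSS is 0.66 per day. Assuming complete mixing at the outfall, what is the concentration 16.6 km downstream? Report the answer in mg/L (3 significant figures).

10.1 mg/L

30 L/s = 0.03 m³/s.
After complete mixing, C₀ = (0.03·100 + 0.33·3.1) / 0.36 = 11.17 mg/L.
Travel time t = 1.66e+04 m / 1.2 m/s = 1.383e+04 s = 0.1601 d.
C = 11.17·exp(−0.66·0.1601) = 11.17·0.8997 = 10.05 mg/L.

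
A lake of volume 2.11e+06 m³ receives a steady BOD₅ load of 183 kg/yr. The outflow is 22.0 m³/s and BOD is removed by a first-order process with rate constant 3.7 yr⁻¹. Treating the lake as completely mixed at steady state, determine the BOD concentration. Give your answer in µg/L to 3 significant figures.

0.261 µg/L

Outflow Q = 22.0 m³/s × 3.156e+07 s/yr = 6.943e+08 m³/yr.
Steady-state CSTR mass balance: W = Q·C + k·V·C, so C = W/(Q + kV).
Q + kV = 6.943e+08 + 3.7·2.11e+06 = 7.021e+08 m³/yr.
C = 183/7.021e+08 = 2.607e-07 kg/m³ = 0.0002607 mg/L = 0.2607 µg/L.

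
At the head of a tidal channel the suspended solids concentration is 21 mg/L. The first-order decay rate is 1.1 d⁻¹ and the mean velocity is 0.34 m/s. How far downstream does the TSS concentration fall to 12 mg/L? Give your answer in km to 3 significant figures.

14.9 km

From C = C₀·e^(−kt), t = ln(C₀/C)/k = ln(21/12)/1.1 = 0.5596/1.1 = 0.5087 d.
Distance = v·t = 0.34 m/s × 4.396e+04 s = 1.494e+04 m = 14.94 km.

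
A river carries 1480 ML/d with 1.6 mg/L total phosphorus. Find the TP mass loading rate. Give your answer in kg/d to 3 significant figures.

1480 ML/d = 17.13 m³/s.
Mass flux = Q·C = 17.13 m³/s × 1.6 g/m³ = 27.41 g/s.
= 27.41 g/s × 86.4 = 2368 kg/d.

2370 kg/d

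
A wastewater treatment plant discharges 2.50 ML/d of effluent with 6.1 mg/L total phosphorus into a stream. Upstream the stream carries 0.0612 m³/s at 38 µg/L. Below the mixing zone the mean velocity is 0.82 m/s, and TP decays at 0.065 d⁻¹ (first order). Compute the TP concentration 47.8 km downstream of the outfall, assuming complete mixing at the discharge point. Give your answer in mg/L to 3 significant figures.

2.50 ML/d = 0.02894 m³/s.
38 µg/L = 0.038 mg/L.
After complete mixing, C₀ = (0.02894·6.1 + 0.0612·0.038) / 0.09014 = 1.984 mg/L.
Travel time t = 4.78e+04 m / 0.82 m/s = 5.829e+04 s = 0.6747 d.
C = 1.984·exp(−0.065·0.6747) = 1.984·0.9571 = 1.899 mg/L.

1.90 mg/L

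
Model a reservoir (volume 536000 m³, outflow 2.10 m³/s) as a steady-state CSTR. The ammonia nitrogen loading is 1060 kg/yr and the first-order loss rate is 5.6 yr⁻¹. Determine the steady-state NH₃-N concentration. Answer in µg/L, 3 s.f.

Outflow Q = 2.10 m³/s × 3.156e+07 s/yr = 6.627e+07 m³/yr.
Steady-state CSTR mass balance: W = Q·C + k·V·C, so C = W/(Q + kV).
Q + kV = 6.627e+07 + 5.6·536000 = 6.927e+07 m³/yr.
C = 1060/6.927e+07 = 1.53e-05 kg/m³ = 0.0153 mg/L = 15.3 µg/L.

15.3 µg/L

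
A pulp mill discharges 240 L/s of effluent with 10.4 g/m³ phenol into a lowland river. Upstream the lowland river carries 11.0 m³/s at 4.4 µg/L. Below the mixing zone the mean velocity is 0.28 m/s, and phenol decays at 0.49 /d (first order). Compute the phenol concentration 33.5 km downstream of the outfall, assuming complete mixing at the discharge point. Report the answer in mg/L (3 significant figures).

0.115 mg/L

240 L/s = 0.24 m³/s.
4.4 µg/L = 0.0044 mg/L.
After complete mixing, C₀ = (0.24·10.4 + 11·0.0044) / 11.24 = 0.2264 mg/L.
Travel time t = 3.35e+04 m / 0.28 m/s = 1.196e+05 s = 1.385 d.
C = 0.2264·exp(−0.49·1.385) = 0.2264·0.5074 = 0.1149 mg/L.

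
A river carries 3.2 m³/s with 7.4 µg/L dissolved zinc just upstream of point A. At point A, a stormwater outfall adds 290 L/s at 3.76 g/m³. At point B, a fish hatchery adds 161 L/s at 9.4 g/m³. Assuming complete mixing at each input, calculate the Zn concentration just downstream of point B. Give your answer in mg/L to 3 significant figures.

0.720 mg/L

7.4 µg/L = 0.0074 mg/L.
290 L/s = 0.29 m³/s.
After input A: C = (3.2·0.0074 + 0.29·3.76) / 3.49 = 0.3192 mg/L.
161 L/s = 0.161 m³/s.
After input B: C = (3.49·0.3192 + 0.161·9.4) / 3.651 = 0.7197 mg/L.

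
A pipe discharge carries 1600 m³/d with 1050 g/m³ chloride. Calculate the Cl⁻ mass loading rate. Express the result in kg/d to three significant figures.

1680 kg/d

1600 m³/d = 0.01852 m³/s.
Mass flux = Q·C = 0.01852 m³/s × 1050 g/m³ = 19.44 g/s.
= 19.44 g/s × 86.4 = 1680 kg/d.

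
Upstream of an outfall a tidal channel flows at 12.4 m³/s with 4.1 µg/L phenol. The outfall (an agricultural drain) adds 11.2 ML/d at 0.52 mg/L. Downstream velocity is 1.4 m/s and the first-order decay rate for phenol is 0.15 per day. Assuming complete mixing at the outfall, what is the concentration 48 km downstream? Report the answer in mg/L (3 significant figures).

11.2 ML/d = 0.1296 m³/s.
4.1 µg/L = 0.0041 mg/L.
After complete mixing, C₀ = (0.1296·0.52 + 12.4·0.0041) / 12.53 = 0.009437 mg/L.
Travel time t = 4.8e+04 m / 1.4 m/s = 3.429e+04 s = 0.3968 d.
C = 0.009437·exp(−0.15·0.3968) = 0.009437·0.9422 = 0.008892 mg/L.

0.00889 mg/L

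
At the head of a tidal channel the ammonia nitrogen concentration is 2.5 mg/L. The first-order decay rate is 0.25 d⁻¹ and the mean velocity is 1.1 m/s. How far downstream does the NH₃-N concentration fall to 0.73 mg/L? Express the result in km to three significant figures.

468 km

From C = C₀·e^(−kt), t = ln(C₀/C)/k = ln(2.5/0.73)/0.25 = 1.231/0.25 = 4.924 d.
Distance = v·t = 1.1 m/s × 4.254e+05 s = 4.68e+05 m = 468 km.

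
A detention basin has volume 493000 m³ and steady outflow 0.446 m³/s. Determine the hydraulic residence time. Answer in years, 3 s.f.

0.0350 yr

Q = 0.446 m³/s × 3.156e+07 s/yr = 1.407e+07 m³/yr.
Hydraulic residence time τ = V/Q = 493000/1.407e+07 = 0.03503 yr.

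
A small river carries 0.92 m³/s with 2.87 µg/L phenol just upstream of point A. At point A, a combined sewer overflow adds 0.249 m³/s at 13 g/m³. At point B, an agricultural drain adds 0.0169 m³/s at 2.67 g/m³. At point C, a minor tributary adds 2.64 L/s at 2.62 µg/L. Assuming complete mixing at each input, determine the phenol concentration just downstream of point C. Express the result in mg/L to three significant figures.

2.87 µg/L = 0.00287 mg/L.
After input A: C = (0.92·0.00287 + 0.249·13) / 1.169 = 2.771 mg/L.
After input B: C = (1.169·2.771 + 0.0169·2.67) / 1.186 = 2.77 mg/L.
2.64 L/s = 0.00264 m³/s.
2.62 µg/L = 0.00262 mg/L.
After input C: C = (1.186·2.77 + 0.00264·0.00262) / 1.189 = 2.764 mg/L.

2.76 mg/L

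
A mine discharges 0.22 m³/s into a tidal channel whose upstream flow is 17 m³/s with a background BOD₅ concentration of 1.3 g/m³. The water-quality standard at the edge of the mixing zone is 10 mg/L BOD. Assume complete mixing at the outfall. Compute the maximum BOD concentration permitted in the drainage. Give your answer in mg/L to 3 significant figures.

682 mg/L

Mass balance: 10·17.22 = 0.22·Cₑ + 17·1.3.
Cₑ = (172.2 − 22.1) / 0.22 = 682.3 mg/L.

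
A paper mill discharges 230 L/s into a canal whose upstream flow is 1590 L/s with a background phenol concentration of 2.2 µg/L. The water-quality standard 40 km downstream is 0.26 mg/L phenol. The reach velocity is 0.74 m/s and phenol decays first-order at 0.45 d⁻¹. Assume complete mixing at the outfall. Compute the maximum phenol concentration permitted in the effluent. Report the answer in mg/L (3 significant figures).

2.71 mg/L

230 L/s = 0.23 m³/s.
1590 L/s = 1.59 m³/s.
2.2 µg/L = 0.0022 mg/L.
Travel time to the compliance point: t = 4e+04/0.74 = 5.405e+04 s = 0.6256 d; decay factor exp(−0.45·0.6256) = 0.7546.
So the concentration just after mixing may be at most 0.26/0.7546 = 0.3445 mg/L.
Mass balance: 0.3445·1.82 = 0.23·Cₑ + 1.59·0.0022.
Cₑ = (0.6271 − 0.003498) / 0.23 = 2.711 mg/L.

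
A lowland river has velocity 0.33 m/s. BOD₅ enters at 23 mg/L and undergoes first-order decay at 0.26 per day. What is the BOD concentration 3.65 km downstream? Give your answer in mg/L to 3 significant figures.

Travel time t = 3.65 km / 0.33 m/s = 3650/0.33 = 1.106e+04 s = 0.128 d.
First-order decay: C = 23·exp(−0.26·0.128) = 23·0.9673 = 22.25 mg/L.

22.2 mg/L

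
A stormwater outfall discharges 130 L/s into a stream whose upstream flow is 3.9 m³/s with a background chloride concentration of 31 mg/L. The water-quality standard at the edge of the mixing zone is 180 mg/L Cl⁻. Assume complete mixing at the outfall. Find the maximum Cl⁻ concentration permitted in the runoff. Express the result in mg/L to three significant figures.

4650 mg/L

130 L/s = 0.13 m³/s.
Mass balance: 180·4.03 = 0.13·Cₑ + 3.9·31.
Cₑ = (725.4 − 120.9) / 0.13 = 4650 mg/L.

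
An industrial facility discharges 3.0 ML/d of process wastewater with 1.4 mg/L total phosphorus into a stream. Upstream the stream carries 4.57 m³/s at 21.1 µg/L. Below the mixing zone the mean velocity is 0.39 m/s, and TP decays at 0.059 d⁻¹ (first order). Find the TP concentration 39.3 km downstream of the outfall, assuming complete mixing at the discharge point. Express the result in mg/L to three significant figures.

3.0 ML/d = 0.03472 m³/s.
21.1 µg/L = 0.0211 mg/L.
After complete mixing, C₀ = (0.03472·1.4 + 4.57·0.0211) / 4.605 = 0.0315 mg/L.
Travel time t = 3.93e+04 m / 0.39 m/s = 1.008e+05 s = 1.166 d.
C = 0.0315·exp(−0.059·1.166) = 0.0315·0.9335 = 0.0294 mg/L.

0.0294 mg/L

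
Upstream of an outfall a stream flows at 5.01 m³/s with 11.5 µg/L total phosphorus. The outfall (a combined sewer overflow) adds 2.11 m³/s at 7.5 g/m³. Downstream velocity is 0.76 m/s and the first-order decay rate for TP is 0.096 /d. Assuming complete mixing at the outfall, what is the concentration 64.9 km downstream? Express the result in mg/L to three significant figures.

2.03 mg/L

11.5 µg/L = 0.0115 mg/L.
After complete mixing, C₀ = (2.11·7.5 + 5.01·0.0115) / 7.12 = 2.231 mg/L.
Travel time t = 6.49e+04 m / 0.76 m/s = 8.539e+04 s = 0.9884 d.
C = 2.231·exp(−0.096·0.9884) = 2.231·0.9095 = 2.029 mg/L.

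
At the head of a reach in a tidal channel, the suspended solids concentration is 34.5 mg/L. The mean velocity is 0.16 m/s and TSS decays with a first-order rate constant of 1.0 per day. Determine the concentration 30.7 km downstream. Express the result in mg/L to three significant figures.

3.74 mg/L

Travel time t = 30.7 km / 0.16 m/s = 3.07e+04/0.16 = 1.919e+05 s = 2.221 d.
First-order decay: C = 34.5·exp(−1.0·2.221) = 34.5·0.1085 = 3.744 mg/L.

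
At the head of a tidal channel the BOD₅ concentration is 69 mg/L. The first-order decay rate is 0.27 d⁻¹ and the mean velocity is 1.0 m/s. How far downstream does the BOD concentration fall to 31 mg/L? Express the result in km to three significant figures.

256 km

From C = C₀·e^(−kt), t = ln(C₀/C)/k = ln(69/31)/0.27 = 0.8001/0.27 = 2.963 d.
Distance = v·t = 1.0 m/s × 2.56e+05 s = 2.56e+05 m = 256 km.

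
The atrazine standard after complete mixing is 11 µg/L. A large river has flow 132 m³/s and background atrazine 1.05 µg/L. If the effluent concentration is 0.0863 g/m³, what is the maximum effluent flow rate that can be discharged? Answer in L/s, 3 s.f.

1.05 µg/L = 0.00105 mg/L.
11 µg/L = 0.011 mg/L.
Mass balance at complete mixing: C_std·(Q_w + Q_r) = Q_w·C_e + Q_r·C_b.
Rearranging, Q_w = Q_r·(C_std − C_b)/(C_e − C_std) = 132·(0.011 − 0.00105) / (0.0863 − 0.011) = 17.44 m³/s.
= 1.744e+04 L/s.

17400 L/s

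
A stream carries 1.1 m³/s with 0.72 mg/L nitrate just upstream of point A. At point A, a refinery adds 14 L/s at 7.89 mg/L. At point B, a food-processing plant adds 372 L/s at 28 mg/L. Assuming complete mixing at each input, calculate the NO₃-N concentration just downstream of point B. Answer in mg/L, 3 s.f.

14 L/s = 0.014 m³/s.
After input A: C = (1.1·0.72 + 0.014·7.89) / 1.114 = 0.8101 mg/L.
372 L/s = 0.372 m³/s.
After input B: C = (1.114·0.8101 + 0.372·28) / 1.486 = 7.617 mg/L.

7.62 mg/L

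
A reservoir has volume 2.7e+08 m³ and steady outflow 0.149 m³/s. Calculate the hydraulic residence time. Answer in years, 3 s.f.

57.4 yr

Q = 0.149 m³/s × 3.156e+07 s/yr = 4.702e+06 m³/yr.
Hydraulic residence time τ = V/Q = 2.7e+08/4.702e+06 = 57.42 yr.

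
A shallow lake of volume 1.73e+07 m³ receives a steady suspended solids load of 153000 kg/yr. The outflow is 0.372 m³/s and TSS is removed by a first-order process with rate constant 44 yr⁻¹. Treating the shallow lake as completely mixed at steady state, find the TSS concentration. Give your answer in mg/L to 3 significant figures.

0.198 mg/L

Outflow Q = 0.372 m³/s × 3.156e+07 s/yr = 1.174e+07 m³/yr.
Steady-state CSTR mass balance: W = Q·C + k·V·C, so C = W/(Q + kV).
Q + kV = 1.174e+07 + 44·1.73e+07 = 7.729e+08 m³/yr.
C = 153000/7.729e+08 = 0.0001979 kg/m³ = 0.1979 mg/L.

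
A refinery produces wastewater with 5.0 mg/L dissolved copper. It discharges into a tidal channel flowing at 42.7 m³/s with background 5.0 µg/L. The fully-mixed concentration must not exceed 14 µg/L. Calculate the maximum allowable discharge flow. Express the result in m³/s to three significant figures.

5.0 µg/L = 0.005 mg/L.
14 µg/L = 0.014 mg/L.
Mass balance at complete mixing: C_std·(Q_w + Q_r) = Q_w·C_e + Q_r·C_b.
Rearranging, Q_w = Q_r·(C_std − C_b)/(C_e − C_std) = 42.7·(0.014 − 0.005) / (5 − 0.014) = 0.07708 m³/s.

0.0771 m³/s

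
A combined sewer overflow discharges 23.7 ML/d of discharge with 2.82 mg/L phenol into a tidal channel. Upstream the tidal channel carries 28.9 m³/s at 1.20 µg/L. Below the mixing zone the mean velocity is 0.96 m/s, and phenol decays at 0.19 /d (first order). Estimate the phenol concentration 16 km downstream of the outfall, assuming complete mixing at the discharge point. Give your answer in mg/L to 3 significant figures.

23.7 ML/d = 0.2743 m³/s.
1.20 µg/L = 0.0012 mg/L.
After complete mixing, C₀ = (0.2743·2.82 + 28.9·0.0012) / 29.17 = 0.0277 mg/L.
Travel time t = 1.6e+04 m / 0.96 m/s = 1.667e+04 s = 0.1929 d.
C = 0.0277·exp(−0.19·0.1929) = 0.0277·0.964 = 0.02671 mg/L.

0.0267 mg/L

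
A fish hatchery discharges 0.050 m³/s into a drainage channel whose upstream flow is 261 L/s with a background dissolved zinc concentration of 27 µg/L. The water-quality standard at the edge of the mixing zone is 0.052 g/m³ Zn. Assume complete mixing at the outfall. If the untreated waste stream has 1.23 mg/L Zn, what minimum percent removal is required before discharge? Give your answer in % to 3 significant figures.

85.2 %

261 L/s = 0.261 m³/s.
27 µg/L = 0.027 mg/L.
Mass balance: 0.052·0.311 = 0.05·Cₑ + 0.261·0.027.
Cₑ = (0.01617 − 0.007047) / 0.05 = 0.1825 mg/L.
Required removal = 1 − 0.1825/1.23 = 85.16 %.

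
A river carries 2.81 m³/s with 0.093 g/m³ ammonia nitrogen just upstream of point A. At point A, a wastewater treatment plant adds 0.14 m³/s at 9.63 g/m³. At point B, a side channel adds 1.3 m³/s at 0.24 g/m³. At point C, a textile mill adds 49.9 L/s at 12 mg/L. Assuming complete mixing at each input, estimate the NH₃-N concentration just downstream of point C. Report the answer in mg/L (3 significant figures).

After input A: C = (2.81·0.093 + 0.14·9.63) / 2.95 = 0.5456 mg/L.
After input B: C = (2.95·0.5456 + 1.3·0.24) / 4.25 = 0.4521 mg/L.
49.9 L/s = 0.0499 m³/s.
After input C: C = (4.25·0.4521 + 0.0499·12) / 4.3 = 0.5861 mg/L.

0.586 mg/L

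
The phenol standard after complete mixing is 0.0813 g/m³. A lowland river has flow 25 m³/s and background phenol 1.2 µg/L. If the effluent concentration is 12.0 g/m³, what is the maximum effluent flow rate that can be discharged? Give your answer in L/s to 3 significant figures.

1.2 µg/L = 0.0012 mg/L.
Mass balance at complete mixing: C_std·(Q_w + Q_r) = Q_w·C_e + Q_r·C_b.
Rearranging, Q_w = Q_r·(C_std − C_b)/(C_e − C_std) = 25·(0.0813 − 0.0012) / (12 − 0.0813) = 0.168 m³/s.
= 168 L/s.

168 L/s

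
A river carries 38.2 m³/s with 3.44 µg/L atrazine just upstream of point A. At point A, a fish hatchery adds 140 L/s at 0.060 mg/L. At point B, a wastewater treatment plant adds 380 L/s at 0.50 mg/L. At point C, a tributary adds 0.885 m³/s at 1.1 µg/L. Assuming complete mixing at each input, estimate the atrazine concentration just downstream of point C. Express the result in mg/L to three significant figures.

3.44 µg/L = 0.00344 mg/L.
140 L/s = 0.14 m³/s.
After input A: C = (38.2·0.00344 + 0.14·0.06) / 38.34 = 0.003647 mg/L.
380 L/s = 0.38 m³/s.
After input B: C = (38.34·0.003647 + 0.38·0.5) / 38.72 = 0.008518 mg/L.
1.1 µg/L = 0.0011 mg/L.
After input C: C = (38.72·0.008518 + 0.885·0.0011) / 39.61 = 0.008352 mg/L.

0.00835 mg/L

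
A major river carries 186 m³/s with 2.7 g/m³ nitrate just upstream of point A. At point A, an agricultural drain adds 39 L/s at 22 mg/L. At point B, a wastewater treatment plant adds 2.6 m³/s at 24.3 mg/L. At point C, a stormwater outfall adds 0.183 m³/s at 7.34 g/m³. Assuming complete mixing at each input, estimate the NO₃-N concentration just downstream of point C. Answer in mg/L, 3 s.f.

39 L/s = 0.039 m³/s.
After input A: C = (186·2.7 + 0.039·22) / 186 = 2.704 mg/L.
After input B: C = (186·2.704 + 2.6·24.3) / 188.6 = 3.002 mg/L.
After input C: C = (188.6·3.002 + 0.183·7.34) / 188.8 = 3.006 mg/L.

3.01 mg/L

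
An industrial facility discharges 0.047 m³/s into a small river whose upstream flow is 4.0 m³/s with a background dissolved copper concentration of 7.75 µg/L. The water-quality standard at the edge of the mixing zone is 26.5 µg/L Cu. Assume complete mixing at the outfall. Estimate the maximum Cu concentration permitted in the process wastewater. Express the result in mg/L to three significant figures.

7.75 µg/L = 0.00775 mg/L.
26.5 µg/L = 0.0265 mg/L.
Mass balance: 0.0265·4.047 = 0.047·Cₑ + 4·0.00775.
Cₑ = (0.1072 − 0.031) / 0.047 = 1.622 mg/L.

1.62 mg/L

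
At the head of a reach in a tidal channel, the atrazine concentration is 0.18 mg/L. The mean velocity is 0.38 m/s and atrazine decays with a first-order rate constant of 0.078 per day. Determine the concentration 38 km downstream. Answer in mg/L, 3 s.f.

0.164 mg/L

Travel time t = 38 km / 0.38 m/s = 3.8e+04/0.38 = 1e+05 s = 1.157 d.
First-order decay: C = 0.18·exp(−0.078·1.157) = 0.18·0.9137 = 0.1645 mg/L.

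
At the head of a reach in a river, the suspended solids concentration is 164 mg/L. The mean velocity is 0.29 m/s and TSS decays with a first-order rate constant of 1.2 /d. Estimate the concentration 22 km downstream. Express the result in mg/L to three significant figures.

Travel time t = 22 km / 0.29 m/s = 2.2e+04/0.29 = 7.586e+04 s = 0.878 d.
First-order decay: C = 164·exp(−1.2·0.878) = 164·0.3487 = 57.18 mg/L.

57.2 mg/L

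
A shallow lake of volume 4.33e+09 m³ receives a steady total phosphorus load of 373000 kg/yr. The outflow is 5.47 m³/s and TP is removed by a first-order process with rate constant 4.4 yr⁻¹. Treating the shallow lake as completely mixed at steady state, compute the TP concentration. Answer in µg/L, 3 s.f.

Outflow Q = 5.47 m³/s × 3.156e+07 s/yr = 1.726e+08 m³/yr.
Steady-state CSTR mass balance: W = Q·C + k·V·C, so C = W/(Q + kV).
Q + kV = 1.726e+08 + 4.4·4.33e+09 = 1.922e+10 m³/yr.
C = 373000/1.922e+10 = 1.94e-05 kg/m³ = 0.0194 mg/L = 19.4 µg/L.

19.4 µg/L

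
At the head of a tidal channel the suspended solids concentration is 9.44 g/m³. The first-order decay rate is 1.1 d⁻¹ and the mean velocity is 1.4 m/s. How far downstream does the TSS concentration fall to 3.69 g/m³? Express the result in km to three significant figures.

From C = C₀·e^(−kt), t = ln(C₀/C)/k = ln(9.44/3.69)/1.1 = 0.9393/1.1 = 0.8539 d.
Distance = v·t = 1.4 m/s × 7.378e+04 s = 1.033e+05 m = 103.3 km.

103 km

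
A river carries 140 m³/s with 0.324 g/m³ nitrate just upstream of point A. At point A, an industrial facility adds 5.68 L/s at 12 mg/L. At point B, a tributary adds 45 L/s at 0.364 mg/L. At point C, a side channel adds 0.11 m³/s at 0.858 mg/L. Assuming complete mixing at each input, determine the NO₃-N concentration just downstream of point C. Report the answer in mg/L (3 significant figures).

5.68 L/s = 0.00568 m³/s.
After input A: C = (140·0.324 + 0.00568·12) / 140 = 0.3245 mg/L.
45 L/s = 0.045 m³/s.
After input B: C = (140·0.3245 + 0.045·0.364) / 140.1 = 0.3245 mg/L.
After input C: C = (140.1·0.3245 + 0.11·0.858) / 140.2 = 0.3249 mg/L.

0.325 mg/L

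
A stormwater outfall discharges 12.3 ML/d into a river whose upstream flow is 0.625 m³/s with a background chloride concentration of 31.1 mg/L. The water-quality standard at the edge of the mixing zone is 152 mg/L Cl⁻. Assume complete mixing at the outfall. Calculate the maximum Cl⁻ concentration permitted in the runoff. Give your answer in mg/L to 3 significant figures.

12.3 ML/d = 0.1424 m³/s.
Mass balance: 152·0.7674 = 0.1424·Cₑ + 0.625·31.1.
Cₑ = (116.6 − 19.44) / 0.1424 = 682.8 mg/L.

683 mg/L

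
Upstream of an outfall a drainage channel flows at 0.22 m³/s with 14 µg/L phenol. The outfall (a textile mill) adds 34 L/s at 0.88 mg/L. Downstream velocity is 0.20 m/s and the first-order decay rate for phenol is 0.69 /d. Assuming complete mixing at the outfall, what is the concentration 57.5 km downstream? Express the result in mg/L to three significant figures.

34 L/s = 0.034 m³/s.
14 µg/L = 0.014 mg/L.
After complete mixing, C₀ = (0.034·0.88 + 0.22·0.014) / 0.254 = 0.1299 mg/L.
Travel time t = 5.75e+04 m / 0.20 m/s = 2.875e+05 s = 3.328 d.
C = 0.1299·exp(−0.69·3.328) = 0.1299·0.1007 = 0.01308 mg/L.

0.0131 mg/L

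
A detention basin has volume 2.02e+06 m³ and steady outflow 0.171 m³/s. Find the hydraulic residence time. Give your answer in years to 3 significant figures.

0.374 yr

Q = 0.171 m³/s × 3.156e+07 s/yr = 5.396e+06 m³/yr.
Hydraulic residence time τ = V/Q = 2.02e+06/5.396e+06 = 0.3743 yr.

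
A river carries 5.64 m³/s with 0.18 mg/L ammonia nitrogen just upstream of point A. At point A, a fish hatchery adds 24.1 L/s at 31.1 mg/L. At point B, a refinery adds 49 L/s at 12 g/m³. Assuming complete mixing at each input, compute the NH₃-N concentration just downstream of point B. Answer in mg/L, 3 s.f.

0.412 mg/L

24.1 L/s = 0.0241 m³/s.
After input A: C = (5.64·0.18 + 0.0241·31.1) / 5.664 = 0.3116 mg/L.
49 L/s = 0.049 m³/s.
After input B: C = (5.664·0.3116 + 0.049·12) / 5.713 = 0.4118 mg/L.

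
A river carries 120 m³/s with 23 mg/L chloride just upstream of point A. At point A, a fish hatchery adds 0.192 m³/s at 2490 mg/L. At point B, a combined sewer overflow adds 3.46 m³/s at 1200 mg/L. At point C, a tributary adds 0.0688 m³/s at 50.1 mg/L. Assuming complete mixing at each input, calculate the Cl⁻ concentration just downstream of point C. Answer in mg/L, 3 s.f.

59.8 mg/L

After input A: C = (120·23 + 0.192·2490) / 120.2 = 26.94 mg/L.
After input B: C = (120.2·26.94 + 3.46·1200) / 123.7 = 59.77 mg/L.
After input C: C = (123.7·59.77 + 0.0688·50.1) / 123.7 = 59.76 mg/L.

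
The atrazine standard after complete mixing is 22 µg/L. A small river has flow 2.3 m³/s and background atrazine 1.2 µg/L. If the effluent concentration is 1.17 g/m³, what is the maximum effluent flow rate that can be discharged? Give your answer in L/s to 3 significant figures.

41.7 L/s

1.2 µg/L = 0.0012 mg/L.
22 µg/L = 0.022 mg/L.
Mass balance at complete mixing: C_std·(Q_w + Q_r) = Q_w·C_e + Q_r·C_b.
Rearranging, Q_w = Q_r·(C_std − C_b)/(C_e − C_std) = 2.3·(0.022 − 0.0012) / (1.17 − 0.022) = 0.04167 m³/s.
= 41.67 L/s.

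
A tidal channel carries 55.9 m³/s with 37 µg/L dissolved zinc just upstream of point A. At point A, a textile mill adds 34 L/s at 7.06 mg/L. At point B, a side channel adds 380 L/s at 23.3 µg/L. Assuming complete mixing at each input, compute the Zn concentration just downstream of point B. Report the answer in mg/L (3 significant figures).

0.0411 mg/L

37 µg/L = 0.037 mg/L.
34 L/s = 0.034 m³/s.
After input A: C = (55.9·0.037 + 0.034·7.06) / 55.93 = 0.04127 mg/L.
380 L/s = 0.38 m³/s.
23.3 µg/L = 0.0233 mg/L.
After input B: C = (55.93·0.04127 + 0.38·0.0233) / 56.31 = 0.04115 mg/L.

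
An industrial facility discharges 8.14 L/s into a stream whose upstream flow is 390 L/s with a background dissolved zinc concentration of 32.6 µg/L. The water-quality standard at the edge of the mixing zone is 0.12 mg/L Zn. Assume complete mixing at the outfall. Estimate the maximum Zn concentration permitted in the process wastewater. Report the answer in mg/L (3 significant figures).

8.14 L/s = 0.00814 m³/s.
390 L/s = 0.39 m³/s.
32.6 µg/L = 0.0326 mg/L.
Mass balance: 0.12·0.3981 = 0.00814·Cₑ + 0.39·0.0326.
Cₑ = (0.04778 − 0.01271) / 0.00814 = 4.307 mg/L.

4.31 mg/L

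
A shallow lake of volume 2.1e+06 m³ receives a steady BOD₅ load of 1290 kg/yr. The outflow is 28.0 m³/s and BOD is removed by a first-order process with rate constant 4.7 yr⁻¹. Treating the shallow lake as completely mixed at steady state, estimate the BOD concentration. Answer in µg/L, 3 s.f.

Outflow Q = 28.0 m³/s × 3.156e+07 s/yr = 8.836e+08 m³/yr.
Steady-state CSTR mass balance: W = Q·C + k·V·C, so C = W/(Q + kV).
Q + kV = 8.836e+08 + 4.7·2.1e+06 = 8.935e+08 m³/yr.
C = 1290/8.935e+08 = 1.444e-06 kg/m³ = 0.001444 mg/L = 1.444 µg/L.

1.44 µg/L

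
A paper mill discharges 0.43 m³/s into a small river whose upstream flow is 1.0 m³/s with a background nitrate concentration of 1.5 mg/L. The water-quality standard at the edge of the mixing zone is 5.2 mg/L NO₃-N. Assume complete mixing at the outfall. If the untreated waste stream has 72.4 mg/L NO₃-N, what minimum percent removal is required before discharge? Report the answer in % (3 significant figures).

Mass balance: 5.2·1.43 = 0.43·Cₑ + 1·1.5.
Cₑ = (7.436 − 1.5) / 0.43 = 13.8 mg/L.
Required removal = 1 − 13.8/72.4 = 80.93 %.

80.9 %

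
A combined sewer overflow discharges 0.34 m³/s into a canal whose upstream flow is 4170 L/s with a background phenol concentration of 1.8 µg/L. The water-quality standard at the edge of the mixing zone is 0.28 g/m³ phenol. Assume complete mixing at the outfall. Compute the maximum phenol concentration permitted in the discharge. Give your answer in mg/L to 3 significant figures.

4170 L/s = 4.17 m³/s.
1.8 µg/L = 0.0018 mg/L.
Mass balance: 0.28·4.51 = 0.34·Cₑ + 4.17·0.0018.
Cₑ = (1.263 − 0.007506) / 0.34 = 3.692 mg/L.

3.69 mg/L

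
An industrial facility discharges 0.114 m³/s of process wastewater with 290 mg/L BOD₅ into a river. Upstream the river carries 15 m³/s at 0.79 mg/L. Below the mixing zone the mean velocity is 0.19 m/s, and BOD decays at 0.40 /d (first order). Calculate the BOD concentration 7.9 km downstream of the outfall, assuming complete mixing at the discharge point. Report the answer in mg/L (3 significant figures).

After complete mixing, C₀ = (0.114·290 + 15·0.79) / 15.11 = 2.971 mg/L.
Travel time t = 7900 m / 0.19 m/s = 4.158e+04 s = 0.4812 d.
C = 2.971·exp(−0.40·0.4812) = 2.971·0.8249 = 2.451 mg/L.

2.45 mg/L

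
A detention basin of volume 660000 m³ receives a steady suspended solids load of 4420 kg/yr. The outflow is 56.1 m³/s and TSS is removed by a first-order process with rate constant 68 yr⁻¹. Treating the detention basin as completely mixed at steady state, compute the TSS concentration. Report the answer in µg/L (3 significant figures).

Outflow Q = 56.1 m³/s × 3.156e+07 s/yr = 1.77e+09 m³/yr.
Steady-state CSTR mass balance: W = Q·C + k·V·C, so C = W/(Q + kV).
Q + kV = 1.77e+09 + 68·660000 = 1.815e+09 m³/yr.
C = 4420/1.815e+09 = 2.435e-06 kg/m³ = 0.002435 mg/L = 2.435 µg/L.

2.43 µg/L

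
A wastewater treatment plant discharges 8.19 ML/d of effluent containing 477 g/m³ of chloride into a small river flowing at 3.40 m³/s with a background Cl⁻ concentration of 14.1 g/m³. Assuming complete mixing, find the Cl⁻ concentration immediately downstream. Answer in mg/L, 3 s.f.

8.19 ML/d = 0.09479 m³/s.
Conservation of mass across the mixing zone: C = (0.09479·477 + 3.4·14.1) / (0.09479 + 3.4) = 93.16/3.495 = 26.66 mg/L.

26.7 mg/L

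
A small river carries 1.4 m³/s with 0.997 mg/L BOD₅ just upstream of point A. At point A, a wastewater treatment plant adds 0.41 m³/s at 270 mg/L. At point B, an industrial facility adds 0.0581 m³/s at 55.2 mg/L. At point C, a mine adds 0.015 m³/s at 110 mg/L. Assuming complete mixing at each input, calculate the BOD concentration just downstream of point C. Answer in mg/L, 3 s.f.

After input A: C = (1.4·0.997 + 0.41·270) / 1.81 = 61.93 mg/L.
After input B: C = (1.81·61.93 + 0.0581·55.2) / 1.868 = 61.72 mg/L.
After input C: C = (1.868·61.72 + 0.015·110) / 1.883 = 62.11 mg/L.

62.1 mg/L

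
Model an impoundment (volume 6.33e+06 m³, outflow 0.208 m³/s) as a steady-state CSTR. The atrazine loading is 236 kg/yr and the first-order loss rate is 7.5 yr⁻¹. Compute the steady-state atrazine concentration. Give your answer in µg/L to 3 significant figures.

Outflow Q = 0.208 m³/s × 3.156e+07 s/yr = 6.564e+06 m³/yr.
Steady-state CSTR mass balance: W = Q·C + k·V·C, so C = W/(Q + kV).
Q + kV = 6.564e+06 + 7.5·6.33e+06 = 5.404e+07 m³/yr.
C = 236/5.404e+07 = 4.367e-06 kg/m³ = 0.004367 mg/L = 4.367 µg/L.

4.37 µg/L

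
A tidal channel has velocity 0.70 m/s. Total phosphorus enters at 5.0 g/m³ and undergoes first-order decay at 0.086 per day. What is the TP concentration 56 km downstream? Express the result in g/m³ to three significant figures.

Travel time t = 56 km / 0.70 m/s = 5.6e+04/0.70 = 8e+04 s = 0.9259 d.
First-order decay: C = 5.0·exp(−0.086·0.9259) = 5.0·0.9235 = 4.617 g/m³.

4.62 g/m³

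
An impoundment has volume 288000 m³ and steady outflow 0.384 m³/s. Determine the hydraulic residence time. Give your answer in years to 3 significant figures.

0.0238 yr

Q = 0.384 m³/s × 3.156e+07 s/yr = 1.212e+07 m³/yr.
Hydraulic residence time τ = V/Q = 288000/1.212e+07 = 0.02377 yr.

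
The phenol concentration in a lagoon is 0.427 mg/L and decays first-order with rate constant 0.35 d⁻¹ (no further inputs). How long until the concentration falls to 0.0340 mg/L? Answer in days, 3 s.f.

7.23 d

t = ln(C₀/C)/k = ln(0.427/0.0340)/0.35 = 2.53/0.35 = 7.23 d.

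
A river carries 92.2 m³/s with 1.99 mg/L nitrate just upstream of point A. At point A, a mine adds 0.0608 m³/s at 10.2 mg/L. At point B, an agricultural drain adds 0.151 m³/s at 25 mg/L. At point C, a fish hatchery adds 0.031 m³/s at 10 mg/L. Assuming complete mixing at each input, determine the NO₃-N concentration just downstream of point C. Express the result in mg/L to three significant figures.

After input A: C = (92.2·1.99 + 0.0608·10.2) / 92.26 = 1.995 mg/L.
After input B: C = (92.26·1.995 + 0.151·25) / 92.41 = 2.033 mg/L.
After input C: C = (92.41·2.033 + 0.031·10) / 92.44 = 2.036 mg/L.

2.04 mg/L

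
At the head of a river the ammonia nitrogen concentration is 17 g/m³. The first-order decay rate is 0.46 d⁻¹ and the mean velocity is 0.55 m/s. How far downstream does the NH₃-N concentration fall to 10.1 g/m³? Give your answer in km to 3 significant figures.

From C = C₀·e^(−kt), t = ln(C₀/C)/k = ln(17/10.1)/0.46 = 0.5207/0.46 = 1.132 d.
Distance = v·t = 0.55 m/s × 9.78e+04 s = 5.379e+04 m = 53.79 km.

53.8 km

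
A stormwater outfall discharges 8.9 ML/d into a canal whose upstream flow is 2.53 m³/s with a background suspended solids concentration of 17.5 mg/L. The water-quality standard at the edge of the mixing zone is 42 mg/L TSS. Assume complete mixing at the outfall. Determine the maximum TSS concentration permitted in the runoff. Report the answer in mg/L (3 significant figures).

8.9 ML/d = 0.103 m³/s.
Mass balance: 42·2.633 = 0.103·Cₑ + 2.53·17.5.
Cₑ = (110.6 − 44.27) / 0.103 = 643.7 mg/L.

644 mg/L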